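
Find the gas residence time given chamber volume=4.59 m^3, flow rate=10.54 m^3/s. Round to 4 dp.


tau = V / Q_flow
tau = 4.59 / 10.54 = 0.4355 s


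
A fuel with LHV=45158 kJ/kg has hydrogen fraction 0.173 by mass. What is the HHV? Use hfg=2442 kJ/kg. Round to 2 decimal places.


HHV = LHV + hfg * 9 * H
Water addition = 2442 * 9 * 0.173 = 3802.194 kJ/kg
HHV = 45158 + 3802.194 = 48960.19 kJ/kg


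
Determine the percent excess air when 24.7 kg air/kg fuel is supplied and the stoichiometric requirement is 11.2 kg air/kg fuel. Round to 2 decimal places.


Excess air = actual - stoichiometric = 24.7 - 11.2 = 13.50 kg/kg fuel
Excess air % = (excess / stoich) * 100 = (13.50 / 11.2) * 100 = 120.54%


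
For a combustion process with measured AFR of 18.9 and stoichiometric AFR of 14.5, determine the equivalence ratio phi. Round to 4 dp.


phi = AFR_stoich / AFR_actual
phi = 14.5 / 18.9 = 0.7672


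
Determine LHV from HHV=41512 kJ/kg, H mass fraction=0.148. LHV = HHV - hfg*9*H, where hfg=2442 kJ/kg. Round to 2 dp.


LHV = HHV - hfg * 9 * H
Water correction = 2442 * 9 * 0.148 = 3252.744 kJ/kg
LHV = 41512 - 3252.744 = 38259.26 kJ/kg


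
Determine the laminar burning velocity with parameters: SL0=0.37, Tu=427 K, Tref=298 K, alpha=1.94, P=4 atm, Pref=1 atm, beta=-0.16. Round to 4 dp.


SL = SL0 * (Tu/Tref)^alpha * (P/Pref)^beta
T ratio = 427/298 = 1.43288591
(T ratio)^alpha = 1.43288591^1.94 = 2.009327
(P/Pref)^beta = 4^(-0.16) = 0.801070
SL = 0.37 * 2.009327 * 0.801070 = 0.5956 m/s


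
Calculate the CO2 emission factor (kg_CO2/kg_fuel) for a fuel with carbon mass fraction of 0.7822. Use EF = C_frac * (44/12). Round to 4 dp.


EF = C_frac * (M_CO2 / M_C)
EF = 0.7822 * (44/12)
EF = 0.7822 * 3.666667 = 2.8681 kg_CO2/kg_fuel


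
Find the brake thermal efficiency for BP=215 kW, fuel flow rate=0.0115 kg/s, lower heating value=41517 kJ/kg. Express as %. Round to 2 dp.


eta_BTE = (BP / (mf * LHV)) * 100
Denominator = 0.0115 * 41517 = 477.4455 kW
eta_BTE = (215 / 477.4455) * 100 = 45.03%


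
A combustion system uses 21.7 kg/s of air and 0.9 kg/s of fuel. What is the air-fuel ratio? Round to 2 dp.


AFR = m_air / m_fuel
AFR = 21.7 / 0.9 = 24.11


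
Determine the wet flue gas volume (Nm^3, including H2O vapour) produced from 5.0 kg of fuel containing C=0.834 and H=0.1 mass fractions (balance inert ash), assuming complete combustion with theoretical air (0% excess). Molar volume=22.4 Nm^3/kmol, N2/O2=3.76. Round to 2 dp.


Per kg fuel: CO2 = (C/12 kmol)*22.4 = (0.834/12)*22.4 = 1.55680 Nm^3
Per kg fuel: H2O = (H/2 kmol)*22.4 = (0.1/2)*22.4 = 1.12000 Nm^3
O2 needed per kg fuel = C/12 + H/4 = 0.834/12 + 0.1/4 = 0.09450000 kmol
Per kg fuel: N2 = O2*3.76*22.4 = 0.09450000*3.76*22.4 = 7.95917 Nm^3
Total per kg = 1.55680 + 1.12000 + 7.95917 = 10.63597 Nm^3
Total = 10.63597 * 5.0 = 53.18 Nm^3


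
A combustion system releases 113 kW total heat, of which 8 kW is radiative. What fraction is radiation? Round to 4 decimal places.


f_rad = Q_rad / Q_total
f_rad = 8 / 113 = 0.0708


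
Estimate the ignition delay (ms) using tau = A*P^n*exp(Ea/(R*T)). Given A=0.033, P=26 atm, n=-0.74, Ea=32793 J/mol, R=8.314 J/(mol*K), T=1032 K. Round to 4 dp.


tau = A * P^n * exp(Ea/(R*T))
P^n = 26^(-0.74) = 0.08972629
Ea/(R*T) = 32793/(8.314*1032) = 3.822007
exp(Ea/(R*T)) = 45.695809
tau = 0.033 * 0.08972629 * 45.695809 = 0.1353 ms


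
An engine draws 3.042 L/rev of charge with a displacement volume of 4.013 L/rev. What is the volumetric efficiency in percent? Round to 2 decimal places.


eta_v = (V_actual / V_disp) * 100
Ratio = 3.042 / 4.013 = 0.7580
eta_v = 0.7580 * 100 = 75.80%


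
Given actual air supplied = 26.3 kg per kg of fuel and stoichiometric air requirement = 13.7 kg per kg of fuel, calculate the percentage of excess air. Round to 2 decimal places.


Excess air = actual - stoichiometric = 26.3 - 13.7 = 12.60 kg/kg fuel
Excess air % = (excess / stoich) * 100 = (12.60 / 13.7) * 100 = 91.97%


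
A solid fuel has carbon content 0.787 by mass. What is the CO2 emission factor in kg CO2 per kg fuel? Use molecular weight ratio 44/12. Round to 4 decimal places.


EF = C_frac * (M_CO2 / M_C)
EF = 0.787 * (44/12)
EF = 0.787 * 3.666667 = 2.8857 kg_CO2/kg_fuel


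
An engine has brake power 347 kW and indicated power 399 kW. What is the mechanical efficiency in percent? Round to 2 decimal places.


eta_mech = (BP / IP) * 100
Ratio = 347 / 399 = 0.8697
eta_mech = 0.8697 * 100 = 86.97%


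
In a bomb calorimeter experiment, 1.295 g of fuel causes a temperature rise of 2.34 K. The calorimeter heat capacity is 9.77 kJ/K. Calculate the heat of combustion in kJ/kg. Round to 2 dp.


Hc = C_cal * delta_T / m_fuel
Q_released = 9.77 * 2.34 = 22.8618 kJ
m_fuel = 1.295 g = 1.295/1000 kg = 0.001295 kg
Hc = 22.8618 / 0.001295 = 17653.90 kJ/kg


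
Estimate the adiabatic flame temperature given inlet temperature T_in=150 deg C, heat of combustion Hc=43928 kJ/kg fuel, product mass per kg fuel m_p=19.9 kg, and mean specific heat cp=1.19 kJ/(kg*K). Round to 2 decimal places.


T_ad = T_in + Hc / (m_p * cp)
Denominator = 19.9 * 1.19 = 23.6810
Temperature rise = 43928 / 23.6810 = 1854.99 K
T_ad = 150 + 1854.99 = 2004.99 deg C


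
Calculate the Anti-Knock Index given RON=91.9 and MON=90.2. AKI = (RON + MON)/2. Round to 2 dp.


AKI = (RON + MON) / 2
AKI = (91.9 + 90.2) / 2
AKI = 182.1 / 2 = 91.05


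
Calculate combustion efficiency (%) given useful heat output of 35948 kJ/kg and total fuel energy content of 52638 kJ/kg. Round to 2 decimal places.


Efficiency = (Q_useful / Q_fuel) * 100
Efficiency = (35948 / 52638) * 100
Efficiency = 0.6829 * 100 = 68.29%


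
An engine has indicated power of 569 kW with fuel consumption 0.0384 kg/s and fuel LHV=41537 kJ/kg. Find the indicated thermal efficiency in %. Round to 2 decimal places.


eta_ith = (IP / (mf * LHV)) * 100
Denominator = 0.0384 * 41537 = 1595.0208 kW
eta_ith = (569 / 1595.0208) * 100 = 35.67%


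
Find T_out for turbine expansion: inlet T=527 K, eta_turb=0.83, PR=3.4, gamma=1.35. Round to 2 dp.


T_out = T_in * (1 - eta * (1 - PR^(-(gamma-1)/gamma)))
Exponent = -(1.35-1)/1.35 = -0.25925926
PR^exp = 3.4^(-0.25925926) = 0.72813041
Factor = 1 - 0.83*(1 - 0.72813041) = 0.77434824
T_out = 527 * 0.77434824 = 408.08 K


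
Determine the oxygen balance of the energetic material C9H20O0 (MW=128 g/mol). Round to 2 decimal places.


OB = -1600 * (2C + H/2 - O) / MW
Inner = 2*9 + 20/2 - 0 = 28.00
OB = -1600 * 28.00 / 128 = -350.00%


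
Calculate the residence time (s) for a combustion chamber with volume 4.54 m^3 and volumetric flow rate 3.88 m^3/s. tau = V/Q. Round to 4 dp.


tau = V / Q_flow
tau = 4.54 / 3.88 = 1.1701 s


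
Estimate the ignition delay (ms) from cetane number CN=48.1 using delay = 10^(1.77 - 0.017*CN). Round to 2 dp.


delay = 10^(1.77 - 0.017*CN)
Exponent = 1.77 - 0.017*48.1 = 0.9523
delay = 10^0.9523 = 8.96 ms


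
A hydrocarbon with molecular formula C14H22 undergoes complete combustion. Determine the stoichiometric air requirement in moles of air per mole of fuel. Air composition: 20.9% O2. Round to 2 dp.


Balanced combustion: C14H22 + 19.5 O2 -> 14 CO2 + 11 H2O
O2 needed = C + H/4 = 14 + 22/4 = 19.50 moles
Air moles = O2 / 0.209 = 19.50 / 0.209 = 93.30 moles air


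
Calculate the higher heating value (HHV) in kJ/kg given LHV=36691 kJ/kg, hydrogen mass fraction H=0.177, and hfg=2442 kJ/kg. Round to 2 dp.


HHV = LHV + hfg * 9 * H
Water addition = 2442 * 9 * 0.177 = 3890.106 kJ/kg
HHV = 36691 + 3890.106 = 40581.11 kJ/kg


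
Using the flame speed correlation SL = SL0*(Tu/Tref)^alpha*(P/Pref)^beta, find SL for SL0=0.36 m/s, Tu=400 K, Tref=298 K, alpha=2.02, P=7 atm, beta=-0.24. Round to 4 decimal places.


SL = SL0 * (Tu/Tref)^alpha * (P/Pref)^beta
T ratio = 400/298 = 1.34228188
(T ratio)^alpha = 1.34228188^2.02 = 1.812359
(P/Pref)^beta = 7^(-0.24) = 0.626869
SL = 0.36 * 1.812359 * 0.626869 = 0.4090 m/s


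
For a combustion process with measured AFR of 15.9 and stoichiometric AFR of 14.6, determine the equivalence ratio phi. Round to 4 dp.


phi = AFR_stoich / AFR_actual
phi = 14.6 / 15.9 = 0.9182


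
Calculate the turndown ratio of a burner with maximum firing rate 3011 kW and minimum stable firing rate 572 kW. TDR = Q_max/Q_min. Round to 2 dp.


TDR = Q_max / Q_min
TDR = 3011 / 572 = 5.26


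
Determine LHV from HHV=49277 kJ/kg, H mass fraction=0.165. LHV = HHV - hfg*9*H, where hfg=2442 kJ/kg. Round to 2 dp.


LHV = HHV - hfg * 9 * H
Water correction = 2442 * 9 * 0.165 = 3626.370 kJ/kg
LHV = 49277 - 3626.370 = 45650.63 kJ/kg


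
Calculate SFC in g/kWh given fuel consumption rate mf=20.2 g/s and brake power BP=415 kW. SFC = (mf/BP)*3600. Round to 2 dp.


SFC = (mf / BP) * 3600
Rate = 20.2 / 415 = 0.048675 g/(s*kW)
SFC = 0.048675 * 3600 = 175.23 g/kWh


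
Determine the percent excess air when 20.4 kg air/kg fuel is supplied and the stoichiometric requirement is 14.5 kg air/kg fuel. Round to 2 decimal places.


Excess air = actual - stoichiometric = 20.4 - 14.5 = 5.90 kg/kg fuel
Excess air % = (excess / stoich) * 100 = (5.90 / 14.5) * 100 = 40.69%


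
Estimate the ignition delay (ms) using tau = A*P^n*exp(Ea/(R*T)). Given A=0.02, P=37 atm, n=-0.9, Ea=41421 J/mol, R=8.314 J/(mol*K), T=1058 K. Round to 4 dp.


tau = A * P^n * exp(Ea/(R*T))
P^n = 37^(-0.9) = 0.03878095
Ea/(R*T) = 41421/(8.314*1058) = 4.708959
exp(Ea/(R*T)) = 110.936594
tau = 0.02 * 0.03878095 * 110.936594 = 0.0860 ms


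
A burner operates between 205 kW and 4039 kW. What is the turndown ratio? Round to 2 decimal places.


TDR = Q_max / Q_min
TDR = 4039 / 205 = 19.70


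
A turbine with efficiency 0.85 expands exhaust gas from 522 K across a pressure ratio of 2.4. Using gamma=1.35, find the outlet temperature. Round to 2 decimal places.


T_out = T_in * (1 - eta * (1 - PR^(-(gamma-1)/gamma)))
Exponent = -(1.35-1)/1.35 = -0.25925926
PR^exp = 2.4^(-0.25925926) = 0.79694200
Factor = 1 - 0.85*(1 - 0.79694200) = 0.82740070
T_out = 522 * 0.82740070 = 431.90 K


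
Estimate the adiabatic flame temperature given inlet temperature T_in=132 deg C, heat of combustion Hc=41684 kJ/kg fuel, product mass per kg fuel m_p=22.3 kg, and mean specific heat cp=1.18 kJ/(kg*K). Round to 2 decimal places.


T_ad = T_in + Hc / (m_p * cp)
Denominator = 22.3 * 1.18 = 26.3140
Temperature rise = 41684 / 26.3140 = 1584.10 K
T_ad = 132 + 1584.10 = 1716.10 deg C


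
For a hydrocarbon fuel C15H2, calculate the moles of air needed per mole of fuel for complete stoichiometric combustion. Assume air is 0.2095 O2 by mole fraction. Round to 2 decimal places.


Balanced combustion: C15H2 + 15.5 O2 -> 15 CO2 + 1 H2O
O2 needed = C + H/4 = 15 + 2/4 = 15.50 moles
Air moles = O2 / 0.2095 = 15.50 / 0.2095 = 73.99 moles air


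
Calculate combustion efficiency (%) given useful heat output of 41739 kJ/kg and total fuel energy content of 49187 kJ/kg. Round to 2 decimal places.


Efficiency = (Q_useful / Q_fuel) * 100
Efficiency = (41739 / 49187) * 100
Efficiency = 0.8486 * 100 = 84.86%


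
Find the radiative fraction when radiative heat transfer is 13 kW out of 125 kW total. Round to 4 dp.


f_rad = Q_rad / Q_total
f_rad = 13 / 125 = 0.1040


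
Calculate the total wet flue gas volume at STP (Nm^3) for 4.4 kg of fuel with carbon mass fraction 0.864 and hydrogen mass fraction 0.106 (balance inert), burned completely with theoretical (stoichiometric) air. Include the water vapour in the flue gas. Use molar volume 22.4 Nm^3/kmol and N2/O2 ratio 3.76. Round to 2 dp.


Per kg fuel: CO2 = (C/12 kmol)*22.4 = (0.864/12)*22.4 = 1.61280 Nm^3
Per kg fuel: H2O = (H/2 kmol)*22.4 = (0.106/2)*22.4 = 1.18720 Nm^3
O2 needed per kg fuel = C/12 + H/4 = 0.864/12 + 0.106/4 = 0.09850000 kmol
Per kg fuel: N2 = O2*3.76*22.4 = 0.09850000*3.76*22.4 = 8.29606 Nm^3
Total per kg = 1.61280 + 1.18720 + 8.29606 = 11.09606 Nm^3
Total = 11.09606 * 4.4 = 48.82 Nm^3


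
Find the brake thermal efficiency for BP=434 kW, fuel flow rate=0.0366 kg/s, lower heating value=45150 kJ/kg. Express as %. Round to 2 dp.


eta_BTE = (BP / (mf * LHV)) * 100
Denominator = 0.0366 * 45150 = 1652.4900 kW
eta_BTE = (434 / 1652.4900) * 100 = 26.26%


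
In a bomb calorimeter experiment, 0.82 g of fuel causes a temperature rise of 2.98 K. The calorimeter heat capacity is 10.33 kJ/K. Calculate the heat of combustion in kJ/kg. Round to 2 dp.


Hc = C_cal * delta_T / m_fuel
Q_released = 10.33 * 2.98 = 30.7834 kJ
m_fuel = 0.82 g = 0.82/1000 kg = 0.000820 kg
Hc = 30.7834 / 0.000820 = 37540.73 kJ/kg


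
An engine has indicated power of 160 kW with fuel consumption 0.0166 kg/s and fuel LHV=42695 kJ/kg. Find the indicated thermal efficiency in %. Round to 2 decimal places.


eta_ith = (IP / (mf * LHV)) * 100
Denominator = 0.0166 * 42695 = 708.7370 kW
eta_ith = (160 / 708.7370) * 100 = 22.58%


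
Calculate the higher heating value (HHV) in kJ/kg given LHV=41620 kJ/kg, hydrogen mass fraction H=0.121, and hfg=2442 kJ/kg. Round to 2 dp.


HHV = LHV + hfg * 9 * H
Water addition = 2442 * 9 * 0.121 = 2659.338 kJ/kg
HHV = 41620 + 2659.338 = 44279.34 kJ/kg


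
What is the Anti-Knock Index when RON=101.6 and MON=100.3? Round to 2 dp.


AKI = (RON + MON) / 2
AKI = (101.6 + 100.3) / 2
AKI = 201.9 / 2 = 100.95


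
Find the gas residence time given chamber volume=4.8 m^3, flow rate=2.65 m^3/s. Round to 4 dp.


tau = V / Q_flow
tau = 4.8 / 2.65 = 1.8113 s


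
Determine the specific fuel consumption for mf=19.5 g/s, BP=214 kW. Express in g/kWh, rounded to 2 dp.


SFC = (mf / BP) * 3600
Rate = 19.5 / 214 = 0.091121 g/(s*kW)
SFC = 0.091121 * 3600 = 328.04 g/kWh


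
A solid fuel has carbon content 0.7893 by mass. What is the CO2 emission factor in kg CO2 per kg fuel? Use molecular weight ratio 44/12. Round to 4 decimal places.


EF = C_frac * (M_CO2 / M_C)
EF = 0.7893 * (44/12)
EF = 0.7893 * 3.666667 = 2.8941 kg_CO2/kg_fuel


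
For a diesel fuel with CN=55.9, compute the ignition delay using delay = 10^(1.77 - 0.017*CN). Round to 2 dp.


delay = 10^(1.77 - 0.017*CN)
Exponent = 1.77 - 0.017*55.9 = 0.8197
delay = 10^0.8197 = 6.60 ms


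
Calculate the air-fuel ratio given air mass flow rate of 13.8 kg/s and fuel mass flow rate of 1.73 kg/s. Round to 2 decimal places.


AFR = m_air / m_fuel
AFR = 13.8 / 1.73 = 7.98


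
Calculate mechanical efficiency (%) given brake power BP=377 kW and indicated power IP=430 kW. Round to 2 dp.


eta_mech = (BP / IP) * 100
Ratio = 377 / 430 = 0.8767
eta_mech = 0.8767 * 100 = 87.67%


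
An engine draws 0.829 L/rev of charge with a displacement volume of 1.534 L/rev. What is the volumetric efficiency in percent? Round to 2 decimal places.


eta_v = (V_actual / V_disp) * 100
Ratio = 0.829 / 1.534 = 0.5404
eta_v = 0.5404 * 100 = 54.04%


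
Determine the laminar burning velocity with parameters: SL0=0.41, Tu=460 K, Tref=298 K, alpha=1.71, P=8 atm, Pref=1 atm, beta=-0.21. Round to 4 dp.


SL = SL0 * (Tu/Tref)^alpha * (P/Pref)^beta
T ratio = 460/298 = 1.54362416
(T ratio)^alpha = 1.54362416^1.71 = 2.100903
(P/Pref)^beta = 8^(-0.21) = 0.646176
SL = 0.41 * 2.100903 * 0.646176 = 0.5566 m/s


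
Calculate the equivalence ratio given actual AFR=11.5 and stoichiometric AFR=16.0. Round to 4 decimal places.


phi = AFR_stoich / AFR_actual
phi = 16.0 / 11.5 = 1.3913


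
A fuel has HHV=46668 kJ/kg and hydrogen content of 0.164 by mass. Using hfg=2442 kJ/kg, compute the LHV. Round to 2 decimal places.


LHV = HHV - hfg * 9 * H
Water correction = 2442 * 9 * 0.164 = 3604.392 kJ/kg
LHV = 46668 - 3604.392 = 43063.61 kJ/kg


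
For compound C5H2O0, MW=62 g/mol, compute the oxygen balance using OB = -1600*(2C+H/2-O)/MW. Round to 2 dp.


OB = -1600 * (2C + H/2 - O) / MW
Inner = 2*5 + 2/2 - 0 = 11.00
OB = -1600 * 11.00 / 62 = -283.87%


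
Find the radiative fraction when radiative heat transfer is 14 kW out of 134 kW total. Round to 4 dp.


f_rad = Q_rad / Q_total
f_rad = 14 / 134 = 0.1045


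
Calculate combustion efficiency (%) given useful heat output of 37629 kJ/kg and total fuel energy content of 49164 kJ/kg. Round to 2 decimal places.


Efficiency = (Q_useful / Q_fuel) * 100
Efficiency = (37629 / 49164) * 100
Efficiency = 0.7654 * 100 = 76.54%


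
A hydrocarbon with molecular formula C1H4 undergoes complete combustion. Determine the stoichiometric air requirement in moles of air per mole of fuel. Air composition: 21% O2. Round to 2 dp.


Balanced combustion: C1H4 + 2 O2 -> 1 CO2 + 2 H2O
O2 needed = C + H/4 = 1 + 4/4 = 2.00 moles
Air moles = O2 / 0.21 = 2.00 / 0.21 = 9.52 moles air


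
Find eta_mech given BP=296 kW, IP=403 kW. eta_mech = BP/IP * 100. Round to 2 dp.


eta_mech = (BP / IP) * 100
Ratio = 296 / 403 = 0.7345
eta_mech = 0.7345 * 100 = 73.45%


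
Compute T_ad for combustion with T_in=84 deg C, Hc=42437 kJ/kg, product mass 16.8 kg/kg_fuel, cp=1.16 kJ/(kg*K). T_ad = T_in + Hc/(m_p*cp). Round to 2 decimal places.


T_ad = T_in + Hc / (m_p * cp)
Denominator = 16.8 * 1.16 = 19.4880
Temperature rise = 42437 / 19.4880 = 2177.60 K
T_ad = 84 + 2177.60 = 2261.60 deg C


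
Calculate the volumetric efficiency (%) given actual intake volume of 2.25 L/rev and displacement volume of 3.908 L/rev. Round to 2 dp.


eta_v = (V_actual / V_disp) * 100
Ratio = 2.25 / 3.908 = 0.5757
eta_v = 0.5757 * 100 = 57.57%


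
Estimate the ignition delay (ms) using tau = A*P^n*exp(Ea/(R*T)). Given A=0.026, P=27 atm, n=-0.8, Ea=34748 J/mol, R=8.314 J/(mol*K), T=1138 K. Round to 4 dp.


tau = A * P^n * exp(Ea/(R*T))
P^n = 27^(-0.8) = 0.07159933
Ea/(R*T) = 34748/(8.314*1138) = 3.672633
exp(Ea/(R*T)) = 39.355392
tau = 0.026 * 0.07159933 * 39.355392 = 0.0733 ms


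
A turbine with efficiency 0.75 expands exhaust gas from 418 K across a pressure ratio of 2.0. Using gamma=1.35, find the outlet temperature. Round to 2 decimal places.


T_out = T_in * (1 - eta * (1 - PR^(-(gamma-1)/gamma)))
Exponent = -(1.35-1)/1.35 = -0.25925926
PR^exp = 2.0^(-0.25925926) = 0.83551680
Factor = 1 - 0.75*(1 - 0.83551680) = 0.87663760
T_out = 418 * 0.87663760 = 366.43 K


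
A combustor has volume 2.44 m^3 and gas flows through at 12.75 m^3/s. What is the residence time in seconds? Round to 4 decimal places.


tau = V / Q_flow
tau = 2.44 / 12.75 = 0.1914 s


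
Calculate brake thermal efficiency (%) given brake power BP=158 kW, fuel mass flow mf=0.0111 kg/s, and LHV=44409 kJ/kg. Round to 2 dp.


eta_BTE = (BP / (mf * LHV)) * 100
Denominator = 0.0111 * 44409 = 492.9399 kW
eta_BTE = (158 / 492.9399) * 100 = 32.05%


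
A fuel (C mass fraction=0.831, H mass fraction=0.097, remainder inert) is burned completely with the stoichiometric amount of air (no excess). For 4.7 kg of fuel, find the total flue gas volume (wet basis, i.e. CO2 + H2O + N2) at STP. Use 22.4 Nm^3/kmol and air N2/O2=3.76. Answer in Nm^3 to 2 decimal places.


Per kg fuel: CO2 = (C/12 kmol)*22.4 = (0.831/12)*22.4 = 1.55120 Nm^3
Per kg fuel: H2O = (H/2 kmol)*22.4 = (0.097/2)*22.4 = 1.08640 Nm^3
O2 needed per kg fuel = C/12 + H/4 = 0.831/12 + 0.097/4 = 0.09350000 kmol
Per kg fuel: N2 = O2*3.76*22.4 = 0.09350000*3.76*22.4 = 7.87494 Nm^3
Total per kg = 1.55120 + 1.08640 + 7.87494 = 10.51254 Nm^3
Total = 10.51254 * 4.7 = 49.41 Nm^3


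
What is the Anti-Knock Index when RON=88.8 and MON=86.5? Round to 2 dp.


AKI = (RON + MON) / 2
AKI = (88.8 + 86.5) / 2
AKI = 175.3 / 2 = 87.65


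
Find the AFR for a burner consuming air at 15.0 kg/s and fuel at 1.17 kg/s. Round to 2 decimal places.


AFR = m_air / m_fuel
AFR = 15.0 / 1.17 = 12.82


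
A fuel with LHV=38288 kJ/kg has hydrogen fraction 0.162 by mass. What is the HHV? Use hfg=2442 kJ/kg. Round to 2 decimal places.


HHV = LHV + hfg * 9 * H
Water addition = 2442 * 9 * 0.162 = 3560.436 kJ/kg
HHV = 38288 + 3560.436 = 41848.44 kJ/kg


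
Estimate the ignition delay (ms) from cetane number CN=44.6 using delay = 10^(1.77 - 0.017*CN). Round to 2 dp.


delay = 10^(1.77 - 0.017*CN)
Exponent = 1.77 - 0.017*44.6 = 1.0118
delay = 10^1.0118 = 10.28 ms


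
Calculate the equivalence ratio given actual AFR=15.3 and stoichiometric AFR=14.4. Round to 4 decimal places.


phi = AFR_stoich / AFR_actual
phi = 14.4 / 15.3 = 0.9412


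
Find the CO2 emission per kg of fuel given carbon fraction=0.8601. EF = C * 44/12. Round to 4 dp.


EF = C_frac * (M_CO2 / M_C)
EF = 0.8601 * (44/12)
EF = 0.8601 * 3.666667 = 3.1537 kg_CO2/kg_fuel


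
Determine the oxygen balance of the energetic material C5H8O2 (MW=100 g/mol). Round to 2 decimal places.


OB = -1600 * (2C + H/2 - O) / MW
Inner = 2*5 + 8/2 - 2 = 12.00
OB = -1600 * 12.00 / 100 = -192.00%


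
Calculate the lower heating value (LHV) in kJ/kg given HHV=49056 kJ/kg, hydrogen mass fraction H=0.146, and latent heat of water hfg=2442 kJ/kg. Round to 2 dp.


LHV = HHV - hfg * 9 * H
Water correction = 2442 * 9 * 0.146 = 3208.788 kJ/kg
LHV = 49056 - 3208.788 = 45847.21 kJ/kg


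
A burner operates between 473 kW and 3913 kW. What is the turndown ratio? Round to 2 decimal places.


TDR = Q_max / Q_min
TDR = 3913 / 473 = 8.27


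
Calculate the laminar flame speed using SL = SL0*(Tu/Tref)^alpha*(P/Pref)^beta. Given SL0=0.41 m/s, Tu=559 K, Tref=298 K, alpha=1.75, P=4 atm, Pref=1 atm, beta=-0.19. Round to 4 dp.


SL = SL0 * (Tu/Tref)^alpha * (P/Pref)^beta
T ratio = 559/298 = 1.87583893
(T ratio)^alpha = 1.87583893^1.75 = 3.006715
(P/Pref)^beta = 4^(-0.19) = 0.768438
SL = 0.41 * 3.006715 * 0.768438 = 0.9473 m/s


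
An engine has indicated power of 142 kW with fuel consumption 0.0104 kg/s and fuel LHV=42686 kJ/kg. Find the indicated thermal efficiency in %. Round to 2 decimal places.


eta_ith = (IP / (mf * LHV)) * 100
Denominator = 0.0104 * 42686 = 443.9344 kW
eta_ith = (142 / 443.9344) * 100 = 31.99%


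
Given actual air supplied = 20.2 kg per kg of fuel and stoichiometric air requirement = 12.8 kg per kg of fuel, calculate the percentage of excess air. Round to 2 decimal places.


Excess air = actual - stoichiometric = 20.2 - 12.8 = 7.40 kg/kg fuel
Excess air % = (excess / stoich) * 100 = (7.40 / 12.8) * 100 = 57.81%


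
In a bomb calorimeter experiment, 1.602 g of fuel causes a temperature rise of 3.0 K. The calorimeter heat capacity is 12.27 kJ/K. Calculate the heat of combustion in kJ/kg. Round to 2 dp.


Hc = C_cal * delta_T / m_fuel
Q_released = 12.27 * 3.0 = 36.8100 kJ
m_fuel = 1.602 g = 1.602/1000 kg = 0.001602 kg
Hc = 36.8100 / 0.001602 = 22977.53 kJ/kg


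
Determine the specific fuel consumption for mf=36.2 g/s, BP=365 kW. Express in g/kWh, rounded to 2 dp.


SFC = (mf / BP) * 3600
Rate = 36.2 / 365 = 0.099178 g/(s*kW)
SFC = 0.099178 * 3600 = 357.04 g/kWh


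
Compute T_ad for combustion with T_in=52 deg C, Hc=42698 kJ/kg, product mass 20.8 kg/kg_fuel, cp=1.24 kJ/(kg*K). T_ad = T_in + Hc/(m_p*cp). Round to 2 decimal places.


T_ad = T_in + Hc / (m_p * cp)
Denominator = 20.8 * 1.24 = 25.7920
Temperature rise = 42698 / 25.7920 = 1655.47 K
T_ad = 52 + 1655.47 = 1707.47 deg C


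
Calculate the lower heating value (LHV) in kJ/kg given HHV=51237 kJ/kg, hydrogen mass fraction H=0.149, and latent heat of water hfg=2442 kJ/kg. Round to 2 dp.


LHV = HHV - hfg * 9 * H
Water correction = 2442 * 9 * 0.149 = 3274.722 kJ/kg
LHV = 51237 - 3274.722 = 47962.28 kJ/kg


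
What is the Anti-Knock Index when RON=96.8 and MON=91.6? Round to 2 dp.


AKI = (RON + MON) / 2
AKI = (96.8 + 91.6) / 2
AKI = 188.4 / 2 = 94.20


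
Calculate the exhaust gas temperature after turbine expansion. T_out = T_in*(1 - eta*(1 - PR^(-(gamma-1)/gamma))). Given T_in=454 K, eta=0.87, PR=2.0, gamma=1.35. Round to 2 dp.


T_out = T_in * (1 - eta * (1 - PR^(-(gamma-1)/gamma)))
Exponent = -(1.35-1)/1.35 = -0.25925926
PR^exp = 2.0^(-0.25925926) = 0.83551680
Factor = 1 - 0.87*(1 - 0.83551680) = 0.85689962
T_out = 454 * 0.85689962 = 389.03 K


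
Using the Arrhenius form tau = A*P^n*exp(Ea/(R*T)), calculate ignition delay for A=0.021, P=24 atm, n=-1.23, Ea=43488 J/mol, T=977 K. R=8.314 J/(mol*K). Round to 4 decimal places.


tau = A * P^n * exp(Ea/(R*T))
P^n = 24^(-1.23) = 0.02006043
Ea/(R*T) = 43488/(8.314*977) = 5.353833
exp(Ea/(R*T)) = 211.417189
tau = 0.021 * 0.02006043 * 211.417189 = 0.0891 ms


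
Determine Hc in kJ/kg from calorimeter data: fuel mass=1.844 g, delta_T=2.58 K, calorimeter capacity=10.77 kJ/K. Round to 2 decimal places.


Hc = C_cal * delta_T / m_fuel
Q_released = 10.77 * 2.58 = 27.7866 kJ
m_fuel = 1.844 g = 1.844/1000 kg = 0.001844 kg
Hc = 27.7866 / 0.001844 = 15068.66 kJ/kg


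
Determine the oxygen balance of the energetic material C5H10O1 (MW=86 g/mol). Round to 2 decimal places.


OB = -1600 * (2C + H/2 - O) / MW
Inner = 2*5 + 10/2 - 1 = 14.00
OB = -1600 * 14.00 / 86 = -260.47%


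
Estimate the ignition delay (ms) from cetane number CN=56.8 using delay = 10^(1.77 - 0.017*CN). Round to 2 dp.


delay = 10^(1.77 - 0.017*CN)
Exponent = 1.77 - 0.017*56.8 = 0.8044
delay = 10^0.8044 = 6.37 ms


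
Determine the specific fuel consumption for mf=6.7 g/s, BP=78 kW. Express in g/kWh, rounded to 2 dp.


SFC = (mf / BP) * 3600
Rate = 6.7 / 78 = 0.085897 g/(s*kW)
SFC = 0.085897 * 3600 = 309.23 g/kWh


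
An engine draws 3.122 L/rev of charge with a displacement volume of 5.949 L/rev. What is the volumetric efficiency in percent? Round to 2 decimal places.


eta_v = (V_actual / V_disp) * 100
Ratio = 3.122 / 5.949 = 0.5248
eta_v = 0.5248 * 100 = 52.48%


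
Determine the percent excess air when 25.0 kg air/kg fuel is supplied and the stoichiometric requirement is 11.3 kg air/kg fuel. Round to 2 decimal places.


Excess air = actual - stoichiometric = 25.0 - 11.3 = 13.70 kg/kg fuel
Excess air % = (excess / stoich) * 100 = (13.70 / 11.3) * 100 = 121.24%


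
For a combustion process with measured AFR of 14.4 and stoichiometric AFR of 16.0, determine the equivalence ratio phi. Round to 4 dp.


phi = AFR_stoich / AFR_actual
phi = 16.0 / 14.4 = 1.1111


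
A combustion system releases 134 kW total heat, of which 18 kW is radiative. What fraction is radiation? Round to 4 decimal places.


f_rad = Q_rad / Q_total
f_rad = 18 / 134 = 0.1343


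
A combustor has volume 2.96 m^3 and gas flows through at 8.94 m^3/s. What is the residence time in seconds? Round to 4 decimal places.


tau = V / Q_flow
tau = 2.96 / 8.94 = 0.3311 s


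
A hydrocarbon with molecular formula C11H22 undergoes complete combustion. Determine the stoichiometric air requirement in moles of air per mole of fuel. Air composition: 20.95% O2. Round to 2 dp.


Balanced combustion: C11H22 + 16.5 O2 -> 11 CO2 + 11 H2O
O2 needed = C + H/4 = 11 + 22/4 = 16.50 moles
Air moles = O2 / 0.2095 = 16.50 / 0.2095 = 78.76 moles air


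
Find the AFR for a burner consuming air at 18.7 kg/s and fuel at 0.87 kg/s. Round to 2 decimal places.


AFR = m_air / m_fuel
AFR = 18.7 / 0.87 = 21.49


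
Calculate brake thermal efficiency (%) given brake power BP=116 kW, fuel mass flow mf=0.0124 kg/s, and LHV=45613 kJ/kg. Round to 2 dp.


eta_BTE = (BP / (mf * LHV)) * 100
Denominator = 0.0124 * 45613 = 565.6012 kW
eta_BTE = (116 / 565.6012) * 100 = 20.51%


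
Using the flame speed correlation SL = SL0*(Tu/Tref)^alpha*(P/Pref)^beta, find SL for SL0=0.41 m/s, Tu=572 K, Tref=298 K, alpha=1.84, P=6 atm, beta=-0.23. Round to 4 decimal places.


SL = SL0 * (Tu/Tref)^alpha * (P/Pref)^beta
T ratio = 572/298 = 1.91946309
(T ratio)^alpha = 1.91946309^1.84 = 3.319333
(P/Pref)^beta = 6^(-0.23) = 0.662255
SL = 0.41 * 3.319333 * 0.662255 = 0.9013 m/s


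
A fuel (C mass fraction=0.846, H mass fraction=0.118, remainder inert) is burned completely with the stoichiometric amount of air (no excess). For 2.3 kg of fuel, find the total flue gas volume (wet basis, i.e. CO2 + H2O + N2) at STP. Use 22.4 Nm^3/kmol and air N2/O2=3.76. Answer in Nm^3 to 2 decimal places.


Per kg fuel: CO2 = (C/12 kmol)*22.4 = (0.846/12)*22.4 = 1.57920 Nm^3
Per kg fuel: H2O = (H/2 kmol)*22.4 = (0.118/2)*22.4 = 1.32160 Nm^3
O2 needed per kg fuel = C/12 + H/4 = 0.846/12 + 0.118/4 = 0.10000000 kmol
Per kg fuel: N2 = O2*3.76*22.4 = 0.10000000*3.76*22.4 = 8.42240 Nm^3
Total per kg = 1.57920 + 1.32160 + 8.42240 = 11.32320 Nm^3
Total = 11.32320 * 2.3 = 26.04 Nm^3


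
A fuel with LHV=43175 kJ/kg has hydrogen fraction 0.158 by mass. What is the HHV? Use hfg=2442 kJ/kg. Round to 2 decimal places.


HHV = LHV + hfg * 9 * H
Water addition = 2442 * 9 * 0.158 = 3472.524 kJ/kg
HHV = 43175 + 3472.524 = 46647.52 kJ/kg


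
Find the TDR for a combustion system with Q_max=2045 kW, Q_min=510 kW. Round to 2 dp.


TDR = Q_max / Q_min
TDR = 2045 / 510 = 4.01


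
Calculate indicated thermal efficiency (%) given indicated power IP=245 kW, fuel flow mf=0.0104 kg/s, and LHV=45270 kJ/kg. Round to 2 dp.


eta_ith = (IP / (mf * LHV)) * 100
Denominator = 0.0104 * 45270 = 470.8080 kW
eta_ith = (245 / 470.8080) * 100 = 52.04%


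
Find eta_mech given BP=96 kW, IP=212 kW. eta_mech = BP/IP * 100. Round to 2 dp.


eta_mech = (BP / IP) * 100
Ratio = 96 / 212 = 0.4528
eta_mech = 0.4528 * 100 = 45.28%


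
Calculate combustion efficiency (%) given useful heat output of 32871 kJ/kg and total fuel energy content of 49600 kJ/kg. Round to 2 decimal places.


Efficiency = (Q_useful / Q_fuel) * 100
Efficiency = (32871 / 49600) * 100
Efficiency = 0.6627 * 100 = 66.27%


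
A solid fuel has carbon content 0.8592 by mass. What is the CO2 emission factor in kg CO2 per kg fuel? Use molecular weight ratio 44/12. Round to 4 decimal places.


EF = C_frac * (M_CO2 / M_C)
EF = 0.8592 * (44/12)
EF = 0.8592 * 3.666667 = 3.1504 kg_CO2/kg_fuel


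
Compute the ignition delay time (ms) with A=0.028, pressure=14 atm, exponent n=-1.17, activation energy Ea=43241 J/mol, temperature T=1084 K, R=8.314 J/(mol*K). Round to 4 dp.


tau = A * P^n * exp(Ea/(R*T))
P^n = 14^(-1.17) = 0.04560686
Ea/(R*T) = 43241/(8.314*1084) = 4.797958
exp(Ea/(R*T)) = 121.262526
tau = 0.028 * 0.04560686 * 121.262526 = 0.1549 ms


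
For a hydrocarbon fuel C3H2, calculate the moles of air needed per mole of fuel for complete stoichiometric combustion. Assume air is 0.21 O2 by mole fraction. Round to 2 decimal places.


Balanced combustion: C3H2 + 3.5 O2 -> 3 CO2 + 1 H2O
O2 needed = C + H/4 = 3 + 2/4 = 3.50 moles
Air moles = O2 / 0.21 = 3.50 / 0.21 = 16.67 moles air


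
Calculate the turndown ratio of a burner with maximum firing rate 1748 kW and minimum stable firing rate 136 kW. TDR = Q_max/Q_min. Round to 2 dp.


TDR = Q_max / Q_min
TDR = 1748 / 136 = 12.85


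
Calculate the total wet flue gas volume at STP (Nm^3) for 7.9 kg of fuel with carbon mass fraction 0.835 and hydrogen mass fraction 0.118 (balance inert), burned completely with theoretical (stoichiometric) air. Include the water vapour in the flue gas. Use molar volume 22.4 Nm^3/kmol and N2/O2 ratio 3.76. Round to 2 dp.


Per kg fuel: CO2 = (C/12 kmol)*22.4 = (0.835/12)*22.4 = 1.55867 Nm^3
Per kg fuel: H2O = (H/2 kmol)*22.4 = (0.118/2)*22.4 = 1.32160 Nm^3
O2 needed per kg fuel = C/12 + H/4 = 0.835/12 + 0.118/4 = 0.09908333 kmol
Per kg fuel: N2 = O2*3.76*22.4 = 0.09908333*3.76*22.4 = 8.34519 Nm^3
Total per kg = 1.55867 + 1.32160 + 8.34519 = 11.22546 Nm^3
Total = 11.22546 * 7.9 = 88.68 Nm^3


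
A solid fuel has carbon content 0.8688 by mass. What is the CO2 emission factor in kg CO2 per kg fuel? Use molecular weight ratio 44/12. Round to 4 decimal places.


EF = C_frac * (M_CO2 / M_C)
EF = 0.8688 * (44/12)
EF = 0.8688 * 3.666667 = 3.1856 kg_CO2/kg_fuel


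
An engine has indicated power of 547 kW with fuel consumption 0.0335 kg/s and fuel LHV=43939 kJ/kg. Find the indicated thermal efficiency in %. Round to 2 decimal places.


eta_ith = (IP / (mf * LHV)) * 100
Denominator = 0.0335 * 43939 = 1471.9565 kW
eta_ith = (547 / 1471.9565) * 100 = 37.16%


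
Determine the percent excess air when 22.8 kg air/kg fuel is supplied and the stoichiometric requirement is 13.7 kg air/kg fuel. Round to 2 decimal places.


Excess air = actual - stoichiometric = 22.8 - 13.7 = 9.10 kg/kg fuel
Excess air % = (excess / stoich) * 100 = (9.10 / 13.7) * 100 = 66.42%


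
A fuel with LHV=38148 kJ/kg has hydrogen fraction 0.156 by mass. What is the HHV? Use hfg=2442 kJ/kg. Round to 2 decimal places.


HHV = LHV + hfg * 9 * H
Water addition = 2442 * 9 * 0.156 = 3428.568 kJ/kg
HHV = 38148 + 3428.568 = 41576.57 kJ/kg


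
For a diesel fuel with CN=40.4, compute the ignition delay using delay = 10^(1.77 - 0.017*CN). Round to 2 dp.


delay = 10^(1.77 - 0.017*CN)
Exponent = 1.77 - 0.017*40.4 = 1.0832
delay = 10^1.0832 = 12.11 ms


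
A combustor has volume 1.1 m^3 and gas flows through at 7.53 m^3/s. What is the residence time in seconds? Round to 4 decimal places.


tau = V / Q_flow
tau = 1.1 / 7.53 = 0.1461 s


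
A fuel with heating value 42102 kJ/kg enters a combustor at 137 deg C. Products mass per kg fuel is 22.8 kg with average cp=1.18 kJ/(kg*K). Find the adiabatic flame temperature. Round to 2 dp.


T_ad = T_in + Hc / (m_p * cp)
Denominator = 22.8 * 1.18 = 26.9040
Temperature rise = 42102 / 26.9040 = 1564.90 K
T_ad = 137 + 1564.90 = 1701.90 deg C


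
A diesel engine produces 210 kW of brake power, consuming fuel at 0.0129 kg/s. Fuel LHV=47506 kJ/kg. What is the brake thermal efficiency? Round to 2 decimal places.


eta_BTE = (BP / (mf * LHV)) * 100
Denominator = 0.0129 * 47506 = 612.8274 kW
eta_BTE = (210 / 612.8274) * 100 = 34.27%


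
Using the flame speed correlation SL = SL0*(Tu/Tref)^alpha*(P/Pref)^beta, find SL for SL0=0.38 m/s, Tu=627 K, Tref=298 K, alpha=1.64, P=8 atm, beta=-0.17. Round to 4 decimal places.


SL = SL0 * (Tu/Tref)^alpha * (P/Pref)^beta
T ratio = 627/298 = 2.10402685
(T ratio)^alpha = 2.10402685^1.64 = 3.386913
(P/Pref)^beta = 8^(-0.17) = 0.702222
SL = 0.38 * 3.386913 * 0.702222 = 0.9038 m/s


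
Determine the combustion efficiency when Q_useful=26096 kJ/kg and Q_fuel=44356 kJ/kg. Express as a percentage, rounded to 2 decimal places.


Efficiency = (Q_useful / Q_fuel) * 100
Efficiency = (26096 / 44356) * 100
Efficiency = 0.5883 * 100 = 58.83%


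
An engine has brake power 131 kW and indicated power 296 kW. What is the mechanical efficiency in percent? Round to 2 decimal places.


eta_mech = (BP / IP) * 100
Ratio = 131 / 296 = 0.4426
eta_mech = 0.4426 * 100 = 44.26%


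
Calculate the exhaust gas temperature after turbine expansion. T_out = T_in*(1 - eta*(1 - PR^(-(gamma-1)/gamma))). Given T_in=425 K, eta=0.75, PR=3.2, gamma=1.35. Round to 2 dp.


T_out = T_in * (1 - eta * (1 - PR^(-(gamma-1)/gamma)))
Exponent = -(1.35-1)/1.35 = -0.25925926
PR^exp = 3.2^(-0.25925926) = 0.73966521
Factor = 1 - 0.75*(1 - 0.73966521) = 0.80474891
T_out = 425 * 0.80474891 = 342.02 K


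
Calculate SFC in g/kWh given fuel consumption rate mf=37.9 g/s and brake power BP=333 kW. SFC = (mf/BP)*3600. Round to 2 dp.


SFC = (mf / BP) * 3600
Rate = 37.9 / 333 = 0.113814 g/(s*kW)
SFC = 0.113814 * 3600 = 409.73 g/kWh


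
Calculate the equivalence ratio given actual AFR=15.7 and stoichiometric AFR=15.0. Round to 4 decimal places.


phi = AFR_stoich / AFR_actual
phi = 15.0 / 15.7 = 0.9554


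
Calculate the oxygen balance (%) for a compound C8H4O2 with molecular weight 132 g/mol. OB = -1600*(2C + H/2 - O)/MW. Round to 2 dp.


OB = -1600 * (2C + H/2 - O) / MW
Inner = 2*8 + 4/2 - 2 = 16.00
OB = -1600 * 16.00 / 132 = -193.94%


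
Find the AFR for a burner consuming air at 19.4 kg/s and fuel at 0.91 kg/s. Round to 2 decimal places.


AFR = m_air / m_fuel
AFR = 19.4 / 0.91 = 21.32


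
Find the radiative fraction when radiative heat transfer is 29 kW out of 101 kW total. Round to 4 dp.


f_rad = Q_rad / Q_total
f_rad = 29 / 101 = 0.2871


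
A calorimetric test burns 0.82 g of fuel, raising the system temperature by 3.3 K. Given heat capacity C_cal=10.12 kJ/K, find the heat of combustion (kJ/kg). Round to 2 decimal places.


Hc = C_cal * delta_T / m_fuel
Q_released = 10.12 * 3.3 = 33.3960 kJ
m_fuel = 0.82 g = 0.82/1000 kg = 0.000820 kg
Hc = 33.3960 / 0.000820 = 40726.83 kJ/kg


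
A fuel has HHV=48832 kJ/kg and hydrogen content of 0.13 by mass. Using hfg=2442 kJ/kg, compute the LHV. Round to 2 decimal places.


LHV = HHV - hfg * 9 * H
Water correction = 2442 * 9 * 0.13 = 2857.140 kJ/kg
LHV = 48832 - 2857.140 = 45974.86 kJ/kg


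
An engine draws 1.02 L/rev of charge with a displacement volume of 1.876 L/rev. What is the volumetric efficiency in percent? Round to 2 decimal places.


eta_v = (V_actual / V_disp) * 100
Ratio = 1.02 / 1.876 = 0.5437
eta_v = 0.5437 * 100 = 54.37%


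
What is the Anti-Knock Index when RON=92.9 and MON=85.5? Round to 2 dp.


AKI = (RON + MON) / 2
AKI = (92.9 + 85.5) / 2
AKI = 178.4 / 2 = 89.20


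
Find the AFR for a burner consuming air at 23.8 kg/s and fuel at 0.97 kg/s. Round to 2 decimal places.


AFR = m_air / m_fuel
AFR = 23.8 / 0.97 = 24.54


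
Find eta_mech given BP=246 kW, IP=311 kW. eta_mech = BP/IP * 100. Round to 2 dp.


eta_mech = (BP / IP) * 100
Ratio = 246 / 311 = 0.7910
eta_mech = 0.7910 * 100 = 79.10%


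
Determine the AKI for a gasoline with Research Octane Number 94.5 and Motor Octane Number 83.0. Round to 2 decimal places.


AKI = (RON + MON) / 2
AKI = (94.5 + 83.0) / 2
AKI = 177.5 / 2 = 88.75


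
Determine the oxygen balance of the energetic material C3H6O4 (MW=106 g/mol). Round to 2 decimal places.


OB = -1600 * (2C + H/2 - O) / MW
Inner = 2*3 + 6/2 - 4 = 5.00
OB = -1600 * 5.00 / 106 = -75.47%


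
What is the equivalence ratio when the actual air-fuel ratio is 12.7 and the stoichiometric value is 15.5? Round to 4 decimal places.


phi = AFR_stoich / AFR_actual
phi = 15.5 / 12.7 = 1.2205


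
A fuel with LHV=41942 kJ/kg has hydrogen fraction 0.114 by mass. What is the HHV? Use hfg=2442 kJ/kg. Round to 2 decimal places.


HHV = LHV + hfg * 9 * H
Water addition = 2442 * 9 * 0.114 = 2505.492 kJ/kg
HHV = 41942 + 2505.492 = 44447.49 kJ/kg


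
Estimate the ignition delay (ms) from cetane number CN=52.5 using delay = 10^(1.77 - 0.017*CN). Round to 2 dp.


delay = 10^(1.77 - 0.017*CN)
Exponent = 1.77 - 0.017*52.5 = 0.8775
delay = 10^0.8775 = 7.54 ms


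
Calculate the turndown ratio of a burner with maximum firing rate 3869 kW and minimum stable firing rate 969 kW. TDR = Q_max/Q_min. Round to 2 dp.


TDR = Q_max / Q_min
TDR = 3869 / 969 = 3.99


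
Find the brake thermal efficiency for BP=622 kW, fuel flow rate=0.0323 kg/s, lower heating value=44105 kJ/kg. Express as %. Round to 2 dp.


eta_BTE = (BP / (mf * LHV)) * 100
Denominator = 0.0323 * 44105 = 1424.5915 kW
eta_BTE = (622 / 1424.5915) * 100 = 43.66%


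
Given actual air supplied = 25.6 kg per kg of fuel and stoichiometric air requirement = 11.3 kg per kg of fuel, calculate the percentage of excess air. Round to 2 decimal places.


Excess air = actual - stoichiometric = 25.6 - 11.3 = 14.30 kg/kg fuel
Excess air % = (excess / stoich) * 100 = (14.30 / 11.3) * 100 = 126.55%


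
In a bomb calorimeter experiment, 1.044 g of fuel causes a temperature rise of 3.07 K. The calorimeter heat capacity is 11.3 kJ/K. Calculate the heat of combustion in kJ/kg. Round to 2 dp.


Hc = C_cal * delta_T / m_fuel
Q_released = 11.3 * 3.07 = 34.6910 kJ
m_fuel = 1.044 g = 1.044/1000 kg = 0.001044 kg
Hc = 34.6910 / 0.001044 = 33228.93 kJ/kg


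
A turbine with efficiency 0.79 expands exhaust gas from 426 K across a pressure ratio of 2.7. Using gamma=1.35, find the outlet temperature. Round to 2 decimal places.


T_out = T_in * (1 - eta * (1 - PR^(-(gamma-1)/gamma)))
Exponent = -(1.35-1)/1.35 = -0.25925926
PR^exp = 2.7^(-0.25925926) = 0.77297411
Factor = 1 - 0.79*(1 - 0.77297411) = 0.82064955
T_out = 426 * 0.82064955 = 349.60 K
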